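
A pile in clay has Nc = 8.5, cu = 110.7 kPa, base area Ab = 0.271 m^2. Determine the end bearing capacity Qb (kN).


Result: 255.0 kN

Derivation:
Using Qb = Nc * cu * Ab
Qb = 8.5 * 110.7 * 0.271
Qb = 255.0 kN


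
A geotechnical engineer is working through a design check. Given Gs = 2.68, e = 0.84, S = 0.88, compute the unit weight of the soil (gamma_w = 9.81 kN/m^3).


Using gamma = gamma_w * (Gs + S*e) / (1 + e)
Numerator: Gs + S*e = 2.68 + 0.88*0.84 = 3.4192
Denominator: 1 + e = 1 + 0.84 = 1.84
gamma = 9.81 * 3.4192 / 1.84
gamma = 18.23 kN/m^3


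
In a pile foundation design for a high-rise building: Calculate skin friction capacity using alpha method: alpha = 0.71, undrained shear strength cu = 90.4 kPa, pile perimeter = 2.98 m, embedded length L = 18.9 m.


Using Qs = alpha * cu * perimeter * L
Qs = 0.71 * 90.4 * 2.98 * 18.9
Qs = 3614.97 kN


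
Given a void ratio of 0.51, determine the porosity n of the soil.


Result: 0.3377

Derivation:
Using the relation n = e / (1 + e)
n = 0.51 / (1 + 0.51)
n = 0.51 / 1.51
n = 0.3377


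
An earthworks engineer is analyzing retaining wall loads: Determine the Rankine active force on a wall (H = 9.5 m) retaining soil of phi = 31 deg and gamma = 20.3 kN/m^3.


Compute active earth pressure coefficient:
Ka = tan^2(45 - phi/2) = tan^2(29.5) = 0.320099
Compute active force:
Pa = 0.5 * Ka * gamma * H^2
Pa = 0.5 * 0.320099 * 20.3 * 9.5^2
Pa = 293.22 kN/m


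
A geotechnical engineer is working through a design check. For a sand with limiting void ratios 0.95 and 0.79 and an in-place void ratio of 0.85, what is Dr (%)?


Result: 62.5 %

Derivation:
Using Dr = (e_max - e) / (e_max - e_min) * 100
e_max - e = 0.95 - 0.85 = 0.1
e_max - e_min = 0.95 - 0.79 = 0.16
Dr = 0.1 / 0.16 * 100
Dr = 62.5 %


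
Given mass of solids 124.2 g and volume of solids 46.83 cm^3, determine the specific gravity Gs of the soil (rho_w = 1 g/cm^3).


Using Gs = m_s / (V_s * rho_w)
Since rho_w = 1 g/cm^3:
Gs = 124.2 / 46.83
Gs = 2.652


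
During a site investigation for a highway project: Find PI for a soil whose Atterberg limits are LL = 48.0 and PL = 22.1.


Using PI = LL - PL
PI = 48.0 - 22.1
PI = 25.9


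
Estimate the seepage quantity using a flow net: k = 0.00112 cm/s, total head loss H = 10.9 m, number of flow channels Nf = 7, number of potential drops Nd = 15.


Convert k to m/s for unit consistency with H:
k = 0.00112 cm/s = 0.00112 / 100 m/s = 1.12e-05 m/s
Using q = k * H * Nf / Nd
Nf / Nd = 7 / 15 = 0.4667
q = 1.12e-05 * 10.9 * 0.4667
q = 5.697e-05 m^3/s per m


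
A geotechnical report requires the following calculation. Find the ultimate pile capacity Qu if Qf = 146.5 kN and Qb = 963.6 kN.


Result: 1110.1 kN

Derivation:
Using Qu = Qf + Qb
Qu = 146.5 + 963.6
Qu = 1110.1 kN


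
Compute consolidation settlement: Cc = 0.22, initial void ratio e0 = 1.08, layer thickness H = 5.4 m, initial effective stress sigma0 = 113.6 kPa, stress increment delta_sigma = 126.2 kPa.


Using Sc = Cc * H / (1 + e0) * log10((sigma0 + delta_sigma) / sigma0)
Stress ratio = (113.6 + 126.2) / 113.6 = 2.11092
log10(2.11092) = 0.324471
Cc * H / (1 + e0) = 0.22 * 5.4 / (1 + 1.08) = 0.571154
Sc = 0.571154 * 0.324471
Sc = 0.1853 m


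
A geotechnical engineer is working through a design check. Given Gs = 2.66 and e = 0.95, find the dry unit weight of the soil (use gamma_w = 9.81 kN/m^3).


Using gamma_d = Gs * gamma_w / (1 + e)
gamma_d = 2.66 * 9.81 / (1 + 0.95)
gamma_d = 2.66 * 9.81 / 1.95
gamma_d = 13.382 kN/m^3


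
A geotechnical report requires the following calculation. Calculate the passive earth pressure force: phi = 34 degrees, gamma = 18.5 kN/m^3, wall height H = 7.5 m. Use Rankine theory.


Result: 1840.41 kN/m

Derivation:
Compute passive earth pressure coefficient:
Kp = tan^2(45 + phi/2) = tan^2(62.0) = 3.537132
Compute passive force:
Pp = 0.5 * Kp * gamma * H^2
Pp = 0.5 * 3.537132 * 18.5 * 7.5^2
Pp = 1840.41 kN/m


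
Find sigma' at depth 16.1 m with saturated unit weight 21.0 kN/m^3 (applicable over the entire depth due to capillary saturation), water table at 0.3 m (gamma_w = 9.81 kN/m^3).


Total stress = gamma_sat * depth
sigma = 21.0 * 16.1 = 338.1 kPa
Pore water pressure u = gamma_w * (depth - d_wt)
u = 9.81 * (16.1 - 0.3) = 154.998 kPa
Effective stress = sigma - u
sigma' = 338.1 - 154.998 = 183.1 kPa


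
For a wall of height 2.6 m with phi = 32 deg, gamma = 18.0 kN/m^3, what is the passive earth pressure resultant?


Result: 198.01 kN/m

Derivation:
Compute passive earth pressure coefficient:
Kp = tan^2(45 + phi/2) = tan^2(61.0) = 3.254588
Compute passive force:
Pp = 0.5 * Kp * gamma * H^2
Pp = 0.5 * 3.254588 * 18.0 * 2.6^2
Pp = 198.01 kN/m


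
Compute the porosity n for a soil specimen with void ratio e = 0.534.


Using the relation n = e / (1 + e)
n = 0.534 / (1 + 0.534)
n = 0.534 / 1.534
n = 0.3481


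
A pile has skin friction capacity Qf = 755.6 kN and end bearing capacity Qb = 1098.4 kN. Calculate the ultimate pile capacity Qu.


Using Qu = Qf + Qb
Qu = 755.6 + 1098.4
Qu = 1854.0 kN


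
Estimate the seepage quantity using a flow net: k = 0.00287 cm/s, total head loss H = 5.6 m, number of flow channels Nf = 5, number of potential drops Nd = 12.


Convert k to m/s for unit consistency with H:
k = 0.00287 cm/s = 0.00287 / 100 m/s = 2.87e-05 m/s
Using q = k * H * Nf / Nd
Nf / Nd = 5 / 12 = 0.4167
q = 2.87e-05 * 5.6 * 0.4167
q = 6.697e-05 m^3/s per m


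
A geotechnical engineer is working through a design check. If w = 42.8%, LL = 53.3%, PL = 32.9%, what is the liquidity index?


First compute the plasticity index:
PI = LL - PL = 53.3 - 32.9 = 20.4
Then compute the liquidity index:
LI = (w - PL) / PI
LI = (42.8 - 32.9) / 20.4
LI = 0.485


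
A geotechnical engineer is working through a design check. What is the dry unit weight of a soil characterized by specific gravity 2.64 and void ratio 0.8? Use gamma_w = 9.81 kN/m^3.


Result: 14.388 kN/m^3

Derivation:
Using gamma_d = Gs * gamma_w / (1 + e)
gamma_d = 2.64 * 9.81 / (1 + 0.8)
gamma_d = 2.64 * 9.81 / 1.8
gamma_d = 14.388 kN/m^3


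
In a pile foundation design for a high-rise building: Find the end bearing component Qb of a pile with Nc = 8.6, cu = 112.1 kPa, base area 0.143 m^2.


Using Qb = Nc * cu * Ab
Qb = 8.6 * 112.1 * 0.143
Qb = 137.86 kN


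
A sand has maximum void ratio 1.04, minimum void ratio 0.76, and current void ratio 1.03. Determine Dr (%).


Using Dr = (e_max - e) / (e_max - e_min) * 100
e_max - e = 1.04 - 1.03 = 0.01
e_max - e_min = 1.04 - 0.76 = 0.28
Dr = 0.01 / 0.28 * 100
Dr = 3.57 %


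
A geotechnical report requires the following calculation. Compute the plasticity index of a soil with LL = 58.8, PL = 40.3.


Result: 18.5

Derivation:
Using PI = LL - PL
PI = 58.8 - 40.3
PI = 18.5


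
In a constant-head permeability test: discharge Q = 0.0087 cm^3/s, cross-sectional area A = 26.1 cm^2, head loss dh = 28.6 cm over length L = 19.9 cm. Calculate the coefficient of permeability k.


Compute hydraulic gradient:
i = dh / L = 28.6 / 19.9 = 1.43719
Then apply Darcy's law:
k = Q / (A * i)
k = 0.0087 / (26.1 * 1.43719)
k = 0.0087 / 37.5106
k = 0.000232 cm/s


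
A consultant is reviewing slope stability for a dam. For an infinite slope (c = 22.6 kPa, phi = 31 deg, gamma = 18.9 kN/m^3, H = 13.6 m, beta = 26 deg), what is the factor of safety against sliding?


Using Fs = c / (gamma*H*sin(beta)*cos(beta)) + tan(phi)/tan(beta)
Cohesion contribution = 22.6 / (18.9*13.6*sin(26)*cos(26))
Cohesion contribution = 0.223154
Friction contribution = tan(31)/tan(26) = 1.23195
Fs = 0.223154 + 1.23195
Fs = 1.455


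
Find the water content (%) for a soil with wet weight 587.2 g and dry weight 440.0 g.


Result: 33.45 %

Derivation:
Using w = (m_wet - m_dry) / m_dry * 100
m_wet - m_dry = 587.2 - 440.0 = 147.2 g
w = 147.2 / 440.0 * 100
w = 33.45 %


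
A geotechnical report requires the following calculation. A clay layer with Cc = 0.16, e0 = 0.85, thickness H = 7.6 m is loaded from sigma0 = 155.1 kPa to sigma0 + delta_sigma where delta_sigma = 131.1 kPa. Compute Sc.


Result: 0.1749 m

Derivation:
Using Sc = Cc * H / (1 + e0) * log10((sigma0 + delta_sigma) / sigma0)
Stress ratio = (155.1 + 131.1) / 155.1 = 1.84526
log10(1.84526) = 0.266058
Cc * H / (1 + e0) = 0.16 * 7.6 / (1 + 0.85) = 0.657297
Sc = 0.657297 * 0.266058
Sc = 0.1749 m


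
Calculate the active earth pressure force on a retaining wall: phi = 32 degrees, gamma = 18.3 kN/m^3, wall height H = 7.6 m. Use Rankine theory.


Compute active earth pressure coefficient:
Ka = tan^2(45 - phi/2) = tan^2(29.0) = 0.307259
Compute active force:
Pa = 0.5 * Ka * gamma * H^2
Pa = 0.5 * 0.307259 * 18.3 * 7.6^2
Pa = 162.39 kN/m


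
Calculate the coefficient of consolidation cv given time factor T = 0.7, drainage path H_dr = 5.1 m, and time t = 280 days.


Result: 0.06502 m^2/day

Derivation:
Using cv = T * H_dr^2 / t
H_dr^2 = 5.1^2 = 26.01
cv = 0.7 * 26.01 / 280
cv = 0.06502 m^2/day


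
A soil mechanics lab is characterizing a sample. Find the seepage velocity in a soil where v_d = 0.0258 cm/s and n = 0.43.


Using v_s = v_d / n
v_s = 0.0258 / 0.43
v_s = 0.06 cm/s


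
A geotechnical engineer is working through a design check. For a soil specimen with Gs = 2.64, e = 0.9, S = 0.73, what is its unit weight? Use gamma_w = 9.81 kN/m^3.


Using gamma = gamma_w * (Gs + S*e) / (1 + e)
Numerator: Gs + S*e = 2.64 + 0.73*0.9 = 3.297
Denominator: 1 + e = 1 + 0.9 = 1.9
gamma = 9.81 * 3.297 / 1.9
gamma = 17.023 kN/m^3


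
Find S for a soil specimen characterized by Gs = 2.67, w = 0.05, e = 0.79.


Result: 0.169

Derivation:
Using S = Gs * w / e
S = 2.67 * 0.05 / 0.79
S = 0.169


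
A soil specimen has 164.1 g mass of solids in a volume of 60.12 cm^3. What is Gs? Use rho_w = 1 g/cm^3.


Using Gs = m_s / (V_s * rho_w)
Since rho_w = 1 g/cm^3:
Gs = 164.1 / 60.12
Gs = 2.73


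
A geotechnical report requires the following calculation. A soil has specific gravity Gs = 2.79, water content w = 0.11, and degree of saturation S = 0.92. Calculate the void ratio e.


Result: 0.3336

Derivation:
Using the relation e = Gs * w / S
e = 2.79 * 0.11 / 0.92
e = 0.3336


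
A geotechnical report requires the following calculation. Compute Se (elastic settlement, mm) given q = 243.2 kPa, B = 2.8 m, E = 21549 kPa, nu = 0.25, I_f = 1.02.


Using Se = q * B * (1 - nu^2) * I_f / E
1 - nu^2 = 1 - 0.25^2 = 0.9375
Se = 243.2 * 2.8 * 0.9375 * 1.02 / 21549
Se = 0.030218 m
Convert to mm: Se = 0.030218 * 1000 = 30.218 mm


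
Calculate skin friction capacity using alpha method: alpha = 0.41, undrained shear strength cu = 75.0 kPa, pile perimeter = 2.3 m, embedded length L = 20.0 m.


Result: 1414.5 kN

Derivation:
Using Qs = alpha * cu * perimeter * L
Qs = 0.41 * 75.0 * 2.3 * 20.0
Qs = 1414.5 kN


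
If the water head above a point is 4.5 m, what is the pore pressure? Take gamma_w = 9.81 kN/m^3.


Using u = gamma_w * h_w
u = 9.81 * 4.5
u = 44.15 kPa


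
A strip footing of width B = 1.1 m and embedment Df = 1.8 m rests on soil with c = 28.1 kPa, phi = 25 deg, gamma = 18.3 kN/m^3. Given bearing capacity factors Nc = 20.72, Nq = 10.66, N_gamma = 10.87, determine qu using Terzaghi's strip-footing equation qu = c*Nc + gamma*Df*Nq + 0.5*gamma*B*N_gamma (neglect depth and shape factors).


Result: 1042.78 kPa

Derivation:
Compute qu = c*Nc + gamma*Df*Nq + 0.5*gamma*B*N_gamma
Term 1: 28.1 * 20.72 = 582.232
Term 2: 18.3 * 1.8 * 10.66 = 351.1404
Term 3: 0.5 * 18.3 * 1.1 * 10.87 = 109.40655
qu = 582.232 + 351.1404 + 109.40655
qu = 1042.78 kPa


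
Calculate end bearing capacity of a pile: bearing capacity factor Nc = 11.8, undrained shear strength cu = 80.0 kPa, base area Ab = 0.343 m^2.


Using Qb = Nc * cu * Ab
Qb = 11.8 * 80.0 * 0.343
Qb = 323.79 kN


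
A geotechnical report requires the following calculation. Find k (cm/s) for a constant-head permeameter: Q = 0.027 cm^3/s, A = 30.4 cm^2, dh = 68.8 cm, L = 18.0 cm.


Compute hydraulic gradient:
i = dh / L = 68.8 / 18.0 = 3.82222
Then apply Darcy's law:
k = Q / (A * i)
k = 0.027 / (30.4 * 3.82222)
k = 0.027 / 116.196
k = 0.000232 cm/s


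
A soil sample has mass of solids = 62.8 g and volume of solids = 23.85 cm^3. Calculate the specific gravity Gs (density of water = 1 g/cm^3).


Using Gs = m_s / (V_s * rho_w)
Since rho_w = 1 g/cm^3:
Gs = 62.8 / 23.85
Gs = 2.633


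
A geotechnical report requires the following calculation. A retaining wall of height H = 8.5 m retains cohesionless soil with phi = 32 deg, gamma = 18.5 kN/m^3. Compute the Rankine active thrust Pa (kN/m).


Compute active earth pressure coefficient:
Ka = tan^2(45 - phi/2) = tan^2(29.0) = 0.307259
Compute active force:
Pa = 0.5 * Ka * gamma * H^2
Pa = 0.5 * 0.307259 * 18.5 * 8.5^2
Pa = 205.34 kN/m


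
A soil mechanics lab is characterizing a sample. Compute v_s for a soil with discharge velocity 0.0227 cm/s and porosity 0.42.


Using v_s = v_d / n
v_s = 0.0227 / 0.42
v_s = 0.05405 cm/s


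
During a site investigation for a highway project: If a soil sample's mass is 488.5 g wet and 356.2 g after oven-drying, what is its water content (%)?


Result: 37.14 %

Derivation:
Using w = (m_wet - m_dry) / m_dry * 100
m_wet - m_dry = 488.5 - 356.2 = 132.3 g
w = 132.3 / 356.2 * 100
w = 37.14 %


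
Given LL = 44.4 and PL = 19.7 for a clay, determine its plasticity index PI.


Using PI = LL - PL
PI = 44.4 - 19.7
PI = 24.7


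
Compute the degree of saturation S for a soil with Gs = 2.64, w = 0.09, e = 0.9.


Using S = Gs * w / e
S = 2.64 * 0.09 / 0.9
S = 0.264


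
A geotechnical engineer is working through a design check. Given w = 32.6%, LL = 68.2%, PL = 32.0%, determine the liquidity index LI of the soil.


First compute the plasticity index:
PI = LL - PL = 68.2 - 32.0 = 36.2
Then compute the liquidity index:
LI = (w - PL) / PI
LI = (32.6 - 32.0) / 36.2
LI = 0.017


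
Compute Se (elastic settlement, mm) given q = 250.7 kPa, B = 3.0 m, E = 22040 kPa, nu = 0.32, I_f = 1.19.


Using Se = q * B * (1 - nu^2) * I_f / E
1 - nu^2 = 1 - 0.32^2 = 0.8976
Se = 250.7 * 3.0 * 0.8976 * 1.19 / 22040
Se = 0.036450 m
Convert to mm: Se = 0.036450 * 1000 = 36.45 mm


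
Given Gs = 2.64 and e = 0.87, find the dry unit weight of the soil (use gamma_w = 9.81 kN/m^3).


Using gamma_d = Gs * gamma_w / (1 + e)
gamma_d = 2.64 * 9.81 / (1 + 0.87)
gamma_d = 2.64 * 9.81 / 1.87
gamma_d = 13.849 kN/m^3


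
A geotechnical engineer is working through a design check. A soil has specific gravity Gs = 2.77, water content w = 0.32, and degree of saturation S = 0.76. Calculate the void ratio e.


Result: 1.1663

Derivation:
Using the relation e = Gs * w / S
e = 2.77 * 0.32 / 0.76
e = 1.1663


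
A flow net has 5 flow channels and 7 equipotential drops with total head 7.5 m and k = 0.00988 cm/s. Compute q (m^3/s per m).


Convert k to m/s for unit consistency with H:
k = 0.00988 cm/s = 0.00988 / 100 m/s = 9.88e-05 m/s
Using q = k * H * Nf / Nd
Nf / Nd = 5 / 7 = 0.7143
q = 9.88e-05 * 7.5 * 0.7143
q = 0.0005293 m^3/s per m


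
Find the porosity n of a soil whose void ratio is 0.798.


Result: 0.4438

Derivation:
Using the relation n = e / (1 + e)
n = 0.798 / (1 + 0.798)
n = 0.798 / 1.798
n = 0.4438


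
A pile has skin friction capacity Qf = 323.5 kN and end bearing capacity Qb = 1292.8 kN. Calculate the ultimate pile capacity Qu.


Using Qu = Qf + Qb
Qu = 323.5 + 1292.8
Qu = 1616.3 kN


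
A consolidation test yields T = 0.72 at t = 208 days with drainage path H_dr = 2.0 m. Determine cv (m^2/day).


Using cv = T * H_dr^2 / t
H_dr^2 = 2.0^2 = 4.0
cv = 0.72 * 4.0 / 208
cv = 0.01385 m^2/day


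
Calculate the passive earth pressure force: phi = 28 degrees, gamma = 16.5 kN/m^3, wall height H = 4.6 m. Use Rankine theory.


Compute passive earth pressure coefficient:
Kp = tan^2(45 + phi/2) = tan^2(59.0) = 2.769826
Compute passive force:
Pp = 0.5 * Kp * gamma * H^2
Pp = 0.5 * 2.769826 * 16.5 * 4.6^2
Pp = 483.53 kN/m


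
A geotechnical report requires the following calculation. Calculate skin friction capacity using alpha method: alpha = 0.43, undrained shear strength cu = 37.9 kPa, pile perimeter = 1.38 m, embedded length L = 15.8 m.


Result: 355.34 kN

Derivation:
Using Qs = alpha * cu * perimeter * L
Qs = 0.43 * 37.9 * 1.38 * 15.8
Qs = 355.34 kN


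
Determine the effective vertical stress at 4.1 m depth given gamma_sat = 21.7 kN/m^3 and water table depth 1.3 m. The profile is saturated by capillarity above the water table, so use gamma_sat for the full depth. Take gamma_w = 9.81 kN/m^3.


Total stress = gamma_sat * depth
sigma = 21.7 * 4.1 = 88.97 kPa
Pore water pressure u = gamma_w * (depth - d_wt)
u = 9.81 * (4.1 - 1.3) = 27.468 kPa
Effective stress = sigma - u
sigma' = 88.97 - 27.468 = 61.5 kPa


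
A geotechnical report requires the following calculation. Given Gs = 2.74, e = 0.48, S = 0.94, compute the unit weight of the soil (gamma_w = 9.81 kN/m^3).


Result: 21.152 kN/m^3

Derivation:
Using gamma = gamma_w * (Gs + S*e) / (1 + e)
Numerator: Gs + S*e = 2.74 + 0.94*0.48 = 3.1912
Denominator: 1 + e = 1 + 0.48 = 1.48
gamma = 9.81 * 3.1912 / 1.48
gamma = 21.152 kN/m^3


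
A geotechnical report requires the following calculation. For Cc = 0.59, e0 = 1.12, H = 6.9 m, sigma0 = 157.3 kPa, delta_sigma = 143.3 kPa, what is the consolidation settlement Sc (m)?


Using Sc = Cc * H / (1 + e0) * log10((sigma0 + delta_sigma) / sigma0)
Stress ratio = (157.3 + 143.3) / 157.3 = 1.911
log10(1.911) = 0.28126
Cc * H / (1 + e0) = 0.59 * 6.9 / (1 + 1.12) = 1.92028
Sc = 1.92028 * 0.28126
Sc = 0.5401 m


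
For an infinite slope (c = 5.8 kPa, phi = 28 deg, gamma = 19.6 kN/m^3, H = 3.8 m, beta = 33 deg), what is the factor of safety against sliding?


Result: 0.989

Derivation:
Using Fs = c / (gamma*H*sin(beta)*cos(beta)) + tan(phi)/tan(beta)
Cohesion contribution = 5.8 / (19.6*3.8*sin(33)*cos(33))
Cohesion contribution = 0.170486
Friction contribution = tan(28)/tan(33) = 0.818761
Fs = 0.170486 + 0.818761
Fs = 0.989


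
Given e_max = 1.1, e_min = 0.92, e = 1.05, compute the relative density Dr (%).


Using Dr = (e_max - e) / (e_max - e_min) * 100
e_max - e = 1.1 - 1.05 = 0.05
e_max - e_min = 1.1 - 0.92 = 0.18
Dr = 0.05 / 0.18 * 100
Dr = 27.78 %


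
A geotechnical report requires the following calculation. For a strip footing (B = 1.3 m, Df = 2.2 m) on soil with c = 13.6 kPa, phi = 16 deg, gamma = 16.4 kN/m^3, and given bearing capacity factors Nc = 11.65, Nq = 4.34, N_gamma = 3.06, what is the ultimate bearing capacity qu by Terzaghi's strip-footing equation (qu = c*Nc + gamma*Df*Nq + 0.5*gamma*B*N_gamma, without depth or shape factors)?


Result: 347.65 kPa

Derivation:
Compute qu = c*Nc + gamma*Df*Nq + 0.5*gamma*B*N_gamma
Term 1: 13.6 * 11.65 = 158.44
Term 2: 16.4 * 2.2 * 4.34 = 156.5872
Term 3: 0.5 * 16.4 * 1.3 * 3.06 = 32.6196
qu = 158.44 + 156.5872 + 32.6196
qu = 347.65 kPa


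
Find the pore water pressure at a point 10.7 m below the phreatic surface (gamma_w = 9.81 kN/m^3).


Using u = gamma_w * h_w
u = 9.81 * 10.7
u = 104.97 kPa


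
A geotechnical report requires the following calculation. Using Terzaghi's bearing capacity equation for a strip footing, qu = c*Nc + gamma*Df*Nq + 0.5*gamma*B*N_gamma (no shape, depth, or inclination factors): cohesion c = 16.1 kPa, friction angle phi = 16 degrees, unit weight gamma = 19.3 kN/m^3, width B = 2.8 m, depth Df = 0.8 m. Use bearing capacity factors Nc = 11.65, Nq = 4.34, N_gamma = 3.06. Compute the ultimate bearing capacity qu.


Compute qu = c*Nc + gamma*Df*Nq + 0.5*gamma*B*N_gamma
Term 1: 16.1 * 11.65 = 187.565
Term 2: 19.3 * 0.8 * 4.34 = 67.0096
Term 3: 0.5 * 19.3 * 2.8 * 3.06 = 82.6812
qu = 187.565 + 67.0096 + 82.6812
qu = 337.26 kPa


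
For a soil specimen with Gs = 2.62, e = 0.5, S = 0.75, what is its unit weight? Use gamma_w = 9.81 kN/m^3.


Using gamma = gamma_w * (Gs + S*e) / (1 + e)
Numerator: Gs + S*e = 2.62 + 0.75*0.5 = 2.995
Denominator: 1 + e = 1 + 0.5 = 1.5
gamma = 9.81 * 2.995 / 1.5
gamma = 19.587 kN/m^3


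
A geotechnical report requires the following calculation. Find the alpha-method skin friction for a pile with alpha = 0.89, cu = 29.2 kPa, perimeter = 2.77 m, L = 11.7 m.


Using Qs = alpha * cu * perimeter * L
Qs = 0.89 * 29.2 * 2.77 * 11.7
Qs = 842.25 kN


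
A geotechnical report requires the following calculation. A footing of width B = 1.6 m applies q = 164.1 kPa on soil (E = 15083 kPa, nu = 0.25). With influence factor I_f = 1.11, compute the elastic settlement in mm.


Using Se = q * B * (1 - nu^2) * I_f / E
1 - nu^2 = 1 - 0.25^2 = 0.9375
Se = 164.1 * 1.6 * 0.9375 * 1.11 / 15083
Se = 0.018115 m
Convert to mm: Se = 0.018115 * 1000 = 18.115 mm


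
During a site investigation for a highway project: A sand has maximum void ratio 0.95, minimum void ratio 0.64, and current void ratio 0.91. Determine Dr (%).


Result: 12.9 %

Derivation:
Using Dr = (e_max - e) / (e_max - e_min) * 100
e_max - e = 0.95 - 0.91 = 0.04
e_max - e_min = 0.95 - 0.64 = 0.31
Dr = 0.04 / 0.31 * 100
Dr = 12.9 %


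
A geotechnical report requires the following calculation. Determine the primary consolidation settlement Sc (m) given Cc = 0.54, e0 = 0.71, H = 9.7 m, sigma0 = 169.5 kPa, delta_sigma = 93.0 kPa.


Result: 0.5819 m

Derivation:
Using Sc = Cc * H / (1 + e0) * log10((sigma0 + delta_sigma) / sigma0)
Stress ratio = (169.5 + 93.0) / 169.5 = 1.54867
log10(1.54867) = 0.18996
Cc * H / (1 + e0) = 0.54 * 9.7 / (1 + 0.71) = 3.06316
Sc = 3.06316 * 0.18996
Sc = 0.5819 m


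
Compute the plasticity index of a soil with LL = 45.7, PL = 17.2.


Result: 28.5

Derivation:
Using PI = LL - PL
PI = 45.7 - 17.2
PI = 28.5


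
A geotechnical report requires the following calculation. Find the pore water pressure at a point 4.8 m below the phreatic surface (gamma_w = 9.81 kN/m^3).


Using u = gamma_w * h_w
u = 9.81 * 4.8
u = 47.09 kPa


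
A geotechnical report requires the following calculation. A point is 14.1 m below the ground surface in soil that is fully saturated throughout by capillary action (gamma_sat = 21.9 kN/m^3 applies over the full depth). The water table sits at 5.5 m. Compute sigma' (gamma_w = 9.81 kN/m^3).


Total stress = gamma_sat * depth
sigma = 21.9 * 14.1 = 308.79 kPa
Pore water pressure u = gamma_w * (depth - d_wt)
u = 9.81 * (14.1 - 5.5) = 84.366 kPa
Effective stress = sigma - u
sigma' = 308.79 - 84.366 = 224.42 kPa


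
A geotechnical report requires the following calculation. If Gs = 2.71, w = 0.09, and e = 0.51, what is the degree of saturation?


Using S = Gs * w / e
S = 2.71 * 0.09 / 0.51
S = 0.4782


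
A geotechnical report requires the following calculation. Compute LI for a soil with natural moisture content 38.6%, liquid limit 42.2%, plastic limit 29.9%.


First compute the plasticity index:
PI = LL - PL = 42.2 - 29.9 = 12.3
Then compute the liquidity index:
LI = (w - PL) / PI
LI = (38.6 - 29.9) / 12.3
LI = 0.707


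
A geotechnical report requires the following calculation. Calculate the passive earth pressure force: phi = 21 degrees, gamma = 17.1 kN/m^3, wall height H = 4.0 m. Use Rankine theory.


Compute passive earth pressure coefficient:
Kp = tan^2(45 + phi/2) = tan^2(55.5) = 2.117051
Compute passive force:
Pp = 0.5 * Kp * gamma * H^2
Pp = 0.5 * 2.117051 * 17.1 * 4.0^2
Pp = 289.61 kN/m


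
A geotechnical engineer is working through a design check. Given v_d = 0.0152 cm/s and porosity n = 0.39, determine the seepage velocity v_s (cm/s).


Result: 0.03897 cm/s

Derivation:
Using v_s = v_d / n
v_s = 0.0152 / 0.39
v_s = 0.03897 cm/s


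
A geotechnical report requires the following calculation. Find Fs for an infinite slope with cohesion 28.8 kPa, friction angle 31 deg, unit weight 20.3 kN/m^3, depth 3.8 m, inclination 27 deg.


Using Fs = c / (gamma*H*sin(beta)*cos(beta)) + tan(phi)/tan(beta)
Cohesion contribution = 28.8 / (20.3*3.8*sin(27)*cos(27))
Cohesion contribution = 0.922965
Friction contribution = tan(31)/tan(27) = 1.17926
Fs = 0.922965 + 1.17926
Fs = 2.102


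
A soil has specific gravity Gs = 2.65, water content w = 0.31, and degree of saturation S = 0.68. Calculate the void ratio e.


Using the relation e = Gs * w / S
e = 2.65 * 0.31 / 0.68
e = 1.2081


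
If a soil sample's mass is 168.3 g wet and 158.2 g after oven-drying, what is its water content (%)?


Using w = (m_wet - m_dry) / m_dry * 100
m_wet - m_dry = 168.3 - 158.2 = 10.1 g
w = 10.1 / 158.2 * 100
w = 6.38 %


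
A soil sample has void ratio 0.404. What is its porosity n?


Result: 0.2877

Derivation:
Using the relation n = e / (1 + e)
n = 0.404 / (1 + 0.404)
n = 0.404 / 1.404
n = 0.2877


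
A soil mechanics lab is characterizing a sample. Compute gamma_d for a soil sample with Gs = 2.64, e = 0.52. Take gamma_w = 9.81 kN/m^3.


Using gamma_d = Gs * gamma_w / (1 + e)
gamma_d = 2.64 * 9.81 / (1 + 0.52)
gamma_d = 2.64 * 9.81 / 1.52
gamma_d = 17.038 kN/m^3


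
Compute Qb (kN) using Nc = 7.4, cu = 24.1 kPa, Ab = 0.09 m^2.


Using Qb = Nc * cu * Ab
Qb = 7.4 * 24.1 * 0.09
Qb = 16.05 kN


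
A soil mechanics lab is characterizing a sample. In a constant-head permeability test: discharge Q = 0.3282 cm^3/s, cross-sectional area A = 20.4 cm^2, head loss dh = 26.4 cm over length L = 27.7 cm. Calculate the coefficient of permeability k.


Compute hydraulic gradient:
i = dh / L = 26.4 / 27.7 = 0.953069
Then apply Darcy's law:
k = Q / (A * i)
k = 0.3282 / (20.4 * 0.953069)
k = 0.3282 / 19.4426
k = 0.01688 cm/s


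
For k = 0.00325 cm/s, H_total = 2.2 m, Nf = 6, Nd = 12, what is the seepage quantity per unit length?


Convert k to m/s for unit consistency with H:
k = 0.00325 cm/s = 0.00325 / 100 m/s = 3.25e-05 m/s
Using q = k * H * Nf / Nd
Nf / Nd = 6 / 12 = 0.5
q = 3.25e-05 * 2.2 * 0.5
q = 3.575e-05 m^3/s per m


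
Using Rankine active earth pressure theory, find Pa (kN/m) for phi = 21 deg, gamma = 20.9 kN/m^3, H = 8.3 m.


Compute active earth pressure coefficient:
Ka = tan^2(45 - phi/2) = tan^2(34.5) = 0.472355
Compute active force:
Pa = 0.5 * Ka * gamma * H^2
Pa = 0.5 * 0.472355 * 20.9 * 8.3^2
Pa = 340.05 kN/m


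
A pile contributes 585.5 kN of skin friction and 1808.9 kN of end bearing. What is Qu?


Using Qu = Qf + Qb
Qu = 585.5 + 1808.9
Qu = 2394.4 kN


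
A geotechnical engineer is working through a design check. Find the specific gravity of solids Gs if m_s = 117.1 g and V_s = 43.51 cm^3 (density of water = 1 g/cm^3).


Result: 2.691

Derivation:
Using Gs = m_s / (V_s * rho_w)
Since rho_w = 1 g/cm^3:
Gs = 117.1 / 43.51
Gs = 2.691


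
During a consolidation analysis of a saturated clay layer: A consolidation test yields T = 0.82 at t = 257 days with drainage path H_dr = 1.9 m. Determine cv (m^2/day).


Result: 0.01152 m^2/day

Derivation:
Using cv = T * H_dr^2 / t
H_dr^2 = 1.9^2 = 3.61
cv = 0.82 * 3.61 / 257
cv = 0.01152 m^2/day


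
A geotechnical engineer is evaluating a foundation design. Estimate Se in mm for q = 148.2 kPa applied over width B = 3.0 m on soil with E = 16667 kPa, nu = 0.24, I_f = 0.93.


Using Se = q * B * (1 - nu^2) * I_f / E
1 - nu^2 = 1 - 0.24^2 = 0.9424
Se = 148.2 * 3.0 * 0.9424 * 0.93 / 16667
Se = 0.023379 m
Convert to mm: Se = 0.023379 * 1000 = 23.379 mm


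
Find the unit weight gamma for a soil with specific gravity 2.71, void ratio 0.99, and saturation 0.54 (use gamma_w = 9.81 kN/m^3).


Using gamma = gamma_w * (Gs + S*e) / (1 + e)
Numerator: Gs + S*e = 2.71 + 0.54*0.99 = 3.2446
Denominator: 1 + e = 1 + 0.99 = 1.99
gamma = 9.81 * 3.2446 / 1.99
gamma = 15.995 kN/m^3


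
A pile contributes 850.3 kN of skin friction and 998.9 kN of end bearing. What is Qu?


Using Qu = Qf + Qb
Qu = 850.3 + 998.9
Qu = 1849.2 kN


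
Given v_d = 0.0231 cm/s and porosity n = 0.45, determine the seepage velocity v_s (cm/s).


Result: 0.05133 cm/s

Derivation:
Using v_s = v_d / n
v_s = 0.0231 / 0.45
v_s = 0.05133 cm/s


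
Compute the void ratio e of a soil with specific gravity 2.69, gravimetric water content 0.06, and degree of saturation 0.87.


Using the relation e = Gs * w / S
e = 2.69 * 0.06 / 0.87
e = 0.1855


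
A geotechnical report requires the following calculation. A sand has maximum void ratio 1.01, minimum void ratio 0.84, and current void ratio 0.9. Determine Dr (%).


Using Dr = (e_max - e) / (e_max - e_min) * 100
e_max - e = 1.01 - 0.9 = 0.11
e_max - e_min = 1.01 - 0.84 = 0.17
Dr = 0.11 / 0.17 * 100
Dr = 64.71 %


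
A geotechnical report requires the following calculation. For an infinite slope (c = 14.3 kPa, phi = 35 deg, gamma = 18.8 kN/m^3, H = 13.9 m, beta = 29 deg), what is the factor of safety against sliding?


Result: 1.392

Derivation:
Using Fs = c / (gamma*H*sin(beta)*cos(beta)) + tan(phi)/tan(beta)
Cohesion contribution = 14.3 / (18.8*13.9*sin(29)*cos(29))
Cohesion contribution = 0.129054
Friction contribution = tan(35)/tan(29) = 1.26321
Fs = 0.129054 + 1.26321
Fs = 1.392


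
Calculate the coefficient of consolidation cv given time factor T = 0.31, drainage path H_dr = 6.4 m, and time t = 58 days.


Using cv = T * H_dr^2 / t
H_dr^2 = 6.4^2 = 40.96
cv = 0.31 * 40.96 / 58
cv = 0.21892 m^2/day


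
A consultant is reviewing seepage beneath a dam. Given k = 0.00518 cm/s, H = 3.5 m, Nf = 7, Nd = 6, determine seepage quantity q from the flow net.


Convert k to m/s for unit consistency with H:
k = 0.00518 cm/s = 0.00518 / 100 m/s = 5.18e-05 m/s
Using q = k * H * Nf / Nd
Nf / Nd = 7 / 6 = 1.1667
q = 5.18e-05 * 3.5 * 1.1667
q = 0.0002115 m^3/s per m


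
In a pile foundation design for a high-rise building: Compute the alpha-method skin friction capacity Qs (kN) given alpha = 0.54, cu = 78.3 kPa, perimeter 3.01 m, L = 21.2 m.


Result: 2698.1 kN

Derivation:
Using Qs = alpha * cu * perimeter * L
Qs = 0.54 * 78.3 * 3.01 * 21.2
Qs = 2698.1 kN


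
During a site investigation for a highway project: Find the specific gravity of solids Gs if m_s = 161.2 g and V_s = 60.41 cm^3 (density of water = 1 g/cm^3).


Result: 2.668

Derivation:
Using Gs = m_s / (V_s * rho_w)
Since rho_w = 1 g/cm^3:
Gs = 161.2 / 60.41
Gs = 2.668


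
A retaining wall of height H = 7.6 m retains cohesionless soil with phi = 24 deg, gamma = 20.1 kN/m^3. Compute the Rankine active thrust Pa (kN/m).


Compute active earth pressure coefficient:
Ka = tan^2(45 - phi/2) = tan^2(33.0) = 0.42173
Compute active force:
Pa = 0.5 * Ka * gamma * H^2
Pa = 0.5 * 0.42173 * 20.1 * 7.6^2
Pa = 244.81 kN/m


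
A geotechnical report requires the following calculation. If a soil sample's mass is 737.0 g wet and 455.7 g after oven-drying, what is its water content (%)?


Using w = (m_wet - m_dry) / m_dry * 100
m_wet - m_dry = 737.0 - 455.7 = 281.3 g
w = 281.3 / 455.7 * 100
w = 61.73 %


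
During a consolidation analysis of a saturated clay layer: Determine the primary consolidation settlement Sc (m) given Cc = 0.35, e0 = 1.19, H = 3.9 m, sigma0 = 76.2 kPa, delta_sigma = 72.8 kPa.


Using Sc = Cc * H / (1 + e0) * log10((sigma0 + delta_sigma) / sigma0)
Stress ratio = (76.2 + 72.8) / 76.2 = 1.95538
log10(1.95538) = 0.291231
Cc * H / (1 + e0) = 0.35 * 3.9 / (1 + 1.19) = 0.623288
Sc = 0.623288 * 0.291231
Sc = 0.1815 m


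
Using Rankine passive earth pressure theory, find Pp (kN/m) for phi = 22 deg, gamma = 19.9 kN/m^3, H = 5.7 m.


Result: 710.56 kN/m

Derivation:
Compute passive earth pressure coefficient:
Kp = tan^2(45 + phi/2) = tan^2(56.0) = 2.197987
Compute passive force:
Pp = 0.5 * Kp * gamma * H^2
Pp = 0.5 * 2.197987 * 19.9 * 5.7^2
Pp = 710.56 kN/m


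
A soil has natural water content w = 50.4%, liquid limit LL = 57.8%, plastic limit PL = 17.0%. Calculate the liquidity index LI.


First compute the plasticity index:
PI = LL - PL = 57.8 - 17.0 = 40.8
Then compute the liquidity index:
LI = (w - PL) / PI
LI = (50.4 - 17.0) / 40.8
LI = 0.819


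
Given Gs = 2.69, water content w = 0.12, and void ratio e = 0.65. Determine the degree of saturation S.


Using S = Gs * w / e
S = 2.69 * 0.12 / 0.65
S = 0.4966


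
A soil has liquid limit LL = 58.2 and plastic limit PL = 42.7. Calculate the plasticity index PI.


Using PI = LL - PL
PI = 58.2 - 42.7
PI = 15.5


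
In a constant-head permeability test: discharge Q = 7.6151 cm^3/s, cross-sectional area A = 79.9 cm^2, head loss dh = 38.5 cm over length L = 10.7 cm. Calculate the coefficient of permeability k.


Result: 0.026488 cm/s

Derivation:
Compute hydraulic gradient:
i = dh / L = 38.5 / 10.7 = 3.59813
Then apply Darcy's law:
k = Q / (A * i)
k = 7.6151 / (79.9 * 3.59813)
k = 7.6151 / 287.491
k = 0.026488 cm/s


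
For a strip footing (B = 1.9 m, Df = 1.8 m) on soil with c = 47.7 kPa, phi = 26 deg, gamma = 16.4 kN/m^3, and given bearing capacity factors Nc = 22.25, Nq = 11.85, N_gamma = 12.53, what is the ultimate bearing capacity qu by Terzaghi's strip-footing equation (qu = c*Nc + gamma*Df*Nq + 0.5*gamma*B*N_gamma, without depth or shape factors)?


Compute qu = c*Nc + gamma*Df*Nq + 0.5*gamma*B*N_gamma
Term 1: 47.7 * 22.25 = 1061.325
Term 2: 16.4 * 1.8 * 11.85 = 349.812
Term 3: 0.5 * 16.4 * 1.9 * 12.53 = 195.2174
qu = 1061.325 + 349.812 + 195.2174
qu = 1606.35 kPa


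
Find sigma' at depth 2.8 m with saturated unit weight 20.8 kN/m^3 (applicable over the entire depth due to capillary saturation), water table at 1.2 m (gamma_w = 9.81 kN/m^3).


Total stress = gamma_sat * depth
sigma = 20.8 * 2.8 = 58.24 kPa
Pore water pressure u = gamma_w * (depth - d_wt)
u = 9.81 * (2.8 - 1.2) = 15.696 kPa
Effective stress = sigma - u
sigma' = 58.24 - 15.696 = 42.54 kPa


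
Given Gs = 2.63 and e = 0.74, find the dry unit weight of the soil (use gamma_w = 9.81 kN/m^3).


Using gamma_d = Gs * gamma_w / (1 + e)
gamma_d = 2.63 * 9.81 / (1 + 0.74)
gamma_d = 2.63 * 9.81 / 1.74
gamma_d = 14.828 kN/m^3


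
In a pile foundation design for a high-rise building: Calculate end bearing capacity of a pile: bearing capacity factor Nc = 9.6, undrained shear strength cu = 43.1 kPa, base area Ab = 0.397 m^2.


Using Qb = Nc * cu * Ab
Qb = 9.6 * 43.1 * 0.397
Qb = 164.26 kN


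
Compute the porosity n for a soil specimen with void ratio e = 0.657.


Result: 0.3965

Derivation:
Using the relation n = e / (1 + e)
n = 0.657 / (1 + 0.657)
n = 0.657 / 1.657
n = 0.3965


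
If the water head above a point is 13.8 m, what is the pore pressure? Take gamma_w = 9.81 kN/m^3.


Using u = gamma_w * h_w
u = 9.81 * 13.8
u = 135.38 kPa


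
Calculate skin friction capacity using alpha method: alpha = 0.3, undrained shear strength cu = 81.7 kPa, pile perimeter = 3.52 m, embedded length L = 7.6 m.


Using Qs = alpha * cu * perimeter * L
Qs = 0.3 * 81.7 * 3.52 * 7.6
Qs = 655.69 kN


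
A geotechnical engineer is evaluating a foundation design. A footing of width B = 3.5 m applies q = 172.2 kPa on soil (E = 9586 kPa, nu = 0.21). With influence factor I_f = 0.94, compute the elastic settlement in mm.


Using Se = q * B * (1 - nu^2) * I_f / E
1 - nu^2 = 1 - 0.21^2 = 0.9559
Se = 172.2 * 3.5 * 0.9559 * 0.94 / 9586
Se = 0.056494 m
Convert to mm: Se = 0.056494 * 1000 = 56.494 mm


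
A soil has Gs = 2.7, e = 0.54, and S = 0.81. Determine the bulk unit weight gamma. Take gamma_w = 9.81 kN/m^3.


Using gamma = gamma_w * (Gs + S*e) / (1 + e)
Numerator: Gs + S*e = 2.7 + 0.81*0.54 = 3.1374
Denominator: 1 + e = 1 + 0.54 = 1.54
gamma = 9.81 * 3.1374 / 1.54
gamma = 19.986 kN/m^3


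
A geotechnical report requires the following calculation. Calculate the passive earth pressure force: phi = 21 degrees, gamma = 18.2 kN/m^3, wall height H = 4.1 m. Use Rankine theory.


Compute passive earth pressure coefficient:
Kp = tan^2(45 + phi/2) = tan^2(55.5) = 2.117051
Compute passive force:
Pp = 0.5 * Kp * gamma * H^2
Pp = 0.5 * 2.117051 * 18.2 * 4.1^2
Pp = 323.85 kN/m


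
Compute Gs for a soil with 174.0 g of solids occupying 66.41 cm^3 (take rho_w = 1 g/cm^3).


Using Gs = m_s / (V_s * rho_w)
Since rho_w = 1 g/cm^3:
Gs = 174.0 / 66.41
Gs = 2.62


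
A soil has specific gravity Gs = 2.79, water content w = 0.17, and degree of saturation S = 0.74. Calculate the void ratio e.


Result: 0.6409

Derivation:
Using the relation e = Gs * w / S
e = 2.79 * 0.17 / 0.74
e = 0.6409


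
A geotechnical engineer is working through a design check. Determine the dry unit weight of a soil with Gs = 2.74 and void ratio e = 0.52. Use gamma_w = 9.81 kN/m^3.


Using gamma_d = Gs * gamma_w / (1 + e)
gamma_d = 2.74 * 9.81 / (1 + 0.52)
gamma_d = 2.74 * 9.81 / 1.52
gamma_d = 17.684 kN/m^3


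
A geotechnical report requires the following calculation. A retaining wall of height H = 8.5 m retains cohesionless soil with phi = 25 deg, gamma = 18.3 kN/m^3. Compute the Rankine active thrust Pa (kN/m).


Result: 268.31 kN/m

Derivation:
Compute active earth pressure coefficient:
Ka = tan^2(45 - phi/2) = tan^2(32.5) = 0.405859
Compute active force:
Pa = 0.5 * Ka * gamma * H^2
Pa = 0.5 * 0.405859 * 18.3 * 8.5^2
Pa = 268.31 kN/m


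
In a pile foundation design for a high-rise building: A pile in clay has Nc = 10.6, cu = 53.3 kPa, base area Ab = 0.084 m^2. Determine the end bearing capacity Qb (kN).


Using Qb = Nc * cu * Ab
Qb = 10.6 * 53.3 * 0.084
Qb = 47.46 kN


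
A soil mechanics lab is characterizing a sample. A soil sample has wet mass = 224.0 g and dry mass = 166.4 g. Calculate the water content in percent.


Result: 34.62 %

Derivation:
Using w = (m_wet - m_dry) / m_dry * 100
m_wet - m_dry = 224.0 - 166.4 = 57.6 g
w = 57.6 / 166.4 * 100
w = 34.62 %


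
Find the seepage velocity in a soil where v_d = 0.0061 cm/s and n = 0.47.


Using v_s = v_d / n
v_s = 0.0061 / 0.47
v_s = 0.01298 cm/s


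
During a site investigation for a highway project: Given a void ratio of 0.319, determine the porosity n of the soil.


Using the relation n = e / (1 + e)
n = 0.319 / (1 + 0.319)
n = 0.319 / 1.319
n = 0.2418


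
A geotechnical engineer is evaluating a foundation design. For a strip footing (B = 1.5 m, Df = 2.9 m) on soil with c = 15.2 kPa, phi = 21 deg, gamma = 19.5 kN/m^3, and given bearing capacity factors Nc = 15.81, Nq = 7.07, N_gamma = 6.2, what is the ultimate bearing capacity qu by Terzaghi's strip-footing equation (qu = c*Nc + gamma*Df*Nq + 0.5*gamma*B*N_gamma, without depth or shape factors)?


Compute qu = c*Nc + gamma*Df*Nq + 0.5*gamma*B*N_gamma
Term 1: 15.2 * 15.81 = 240.312
Term 2: 19.5 * 2.9 * 7.07 = 399.8085
Term 3: 0.5 * 19.5 * 1.5 * 6.2 = 90.675
qu = 240.312 + 399.8085 + 90.675
qu = 730.8 kPa


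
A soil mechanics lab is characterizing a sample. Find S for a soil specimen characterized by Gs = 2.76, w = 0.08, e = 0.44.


Using S = Gs * w / e
S = 2.76 * 0.08 / 0.44
S = 0.5018


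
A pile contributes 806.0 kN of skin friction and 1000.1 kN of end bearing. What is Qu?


Using Qu = Qf + Qb
Qu = 806.0 + 1000.1
Qu = 1806.1 kN


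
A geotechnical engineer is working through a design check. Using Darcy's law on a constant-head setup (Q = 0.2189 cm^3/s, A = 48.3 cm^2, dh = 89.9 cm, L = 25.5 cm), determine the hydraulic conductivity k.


Compute hydraulic gradient:
i = dh / L = 89.9 / 25.5 = 3.52549
Then apply Darcy's law:
k = Q / (A * i)
k = 0.2189 / (48.3 * 3.52549)
k = 0.2189 / 170.281
k = 0.001286 cm/s


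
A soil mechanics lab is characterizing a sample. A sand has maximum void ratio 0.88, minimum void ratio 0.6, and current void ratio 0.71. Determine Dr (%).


Using Dr = (e_max - e) / (e_max - e_min) * 100
e_max - e = 0.88 - 0.71 = 0.17
e_max - e_min = 0.88 - 0.6 = 0.28
Dr = 0.17 / 0.28 * 100
Dr = 60.71 %


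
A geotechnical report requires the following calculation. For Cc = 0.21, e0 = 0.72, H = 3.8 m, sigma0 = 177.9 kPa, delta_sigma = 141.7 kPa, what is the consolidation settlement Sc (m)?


Using Sc = Cc * H / (1 + e0) * log10((sigma0 + delta_sigma) / sigma0)
Stress ratio = (177.9 + 141.7) / 177.9 = 1.79651
log10(1.79651) = 0.254431
Cc * H / (1 + e0) = 0.21 * 3.8 / (1 + 0.72) = 0.463953
Sc = 0.463953 * 0.254431
Sc = 0.118 m
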